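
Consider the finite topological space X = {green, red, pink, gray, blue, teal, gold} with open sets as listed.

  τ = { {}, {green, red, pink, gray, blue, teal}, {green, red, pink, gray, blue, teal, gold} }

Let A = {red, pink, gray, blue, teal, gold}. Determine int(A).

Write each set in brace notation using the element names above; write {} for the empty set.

U open, U⊆A: {}. int(A) = ⋃ = {}

{}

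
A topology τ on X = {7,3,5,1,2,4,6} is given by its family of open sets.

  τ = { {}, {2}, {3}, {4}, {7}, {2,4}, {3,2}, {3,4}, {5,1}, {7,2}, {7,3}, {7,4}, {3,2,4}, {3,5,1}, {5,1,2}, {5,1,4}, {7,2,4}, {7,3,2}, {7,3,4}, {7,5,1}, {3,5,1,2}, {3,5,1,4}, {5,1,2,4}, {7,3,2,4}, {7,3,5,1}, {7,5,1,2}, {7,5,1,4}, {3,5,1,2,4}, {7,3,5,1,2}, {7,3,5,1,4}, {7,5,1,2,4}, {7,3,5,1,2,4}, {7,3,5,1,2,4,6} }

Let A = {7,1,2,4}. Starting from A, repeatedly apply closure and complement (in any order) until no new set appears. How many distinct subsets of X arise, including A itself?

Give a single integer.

10

complement {3,5,6}; its interior {3}; cl(A) = X∖{3} = {7,5,1,2,4,6}
With k = closure, c = complement:
  1. A     = {7,1,2,4}
  2. kA    = {7,5,1,2,4,6}
  3. cA    = {3,5,6}
  4. ckA   = {3}
  5. kcA   = {3,5,1,6}
  6. kckA  = {3,6}
  7. ckcA  = {7,2,4}
  8. ckckA = {7,5,1,2,4}
  9. kckcA = {7,2,4,6}
  10. ckckcA = {3,5,1}
k, c of each give nothing new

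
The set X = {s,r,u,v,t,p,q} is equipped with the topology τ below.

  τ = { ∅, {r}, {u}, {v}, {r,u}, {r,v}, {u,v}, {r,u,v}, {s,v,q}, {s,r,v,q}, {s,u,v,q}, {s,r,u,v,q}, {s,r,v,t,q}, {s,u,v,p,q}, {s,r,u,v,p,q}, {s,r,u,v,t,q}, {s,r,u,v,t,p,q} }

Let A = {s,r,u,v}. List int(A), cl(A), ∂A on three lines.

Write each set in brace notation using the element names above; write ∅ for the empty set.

int(A) = {r,u,v}
cl(A)  = {s,r,u,v,t,p,q}
∂A     = {s,t,p,q}

opens ⊆ A: ∅, {v}, {u}, {r}, {r,u}, {u,v}, {r,v}, {r,u,v}; union → int = {r,u,v}
complement {t,p,q}; its interior ∅; cl(A) = X∖∅ = {s,r,u,v,t,p,q}
boundary = {s,r,u,v,t,p,q} ∖ {r,u,v} = {s,t,p,q}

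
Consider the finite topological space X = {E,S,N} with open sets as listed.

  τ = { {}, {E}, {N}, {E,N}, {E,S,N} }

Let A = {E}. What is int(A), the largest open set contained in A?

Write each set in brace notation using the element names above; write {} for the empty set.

opens ⊆ A: {}, {E}; union → int = {E}

{E}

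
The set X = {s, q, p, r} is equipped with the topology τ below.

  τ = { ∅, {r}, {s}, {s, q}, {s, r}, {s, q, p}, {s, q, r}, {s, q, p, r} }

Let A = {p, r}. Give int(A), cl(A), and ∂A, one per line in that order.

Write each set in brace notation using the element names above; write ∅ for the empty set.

U open, U⊆A: ∅, {r}. int(A) = ⋃ = {r}
X∖A={s, q}, int(X∖A)={s, q}, hence cl(A)={p, r}
∂A: remove int from cl → {p}

int(A) = {r}
cl(A)  = {p, r}
∂A     = {p}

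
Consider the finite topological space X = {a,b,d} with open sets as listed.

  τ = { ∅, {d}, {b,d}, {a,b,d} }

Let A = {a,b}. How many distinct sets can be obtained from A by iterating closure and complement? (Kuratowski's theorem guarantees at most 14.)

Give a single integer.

complement {d}; its interior {d}; cl(A) = X∖{d} = {a,b}
With k = closure, c = complement:
  1. A     = {a,b}
  2. cA    = {d}
  3. kcA   = {a,b,d}
  4. ckcA  = ∅
k, c of each give nothing new

4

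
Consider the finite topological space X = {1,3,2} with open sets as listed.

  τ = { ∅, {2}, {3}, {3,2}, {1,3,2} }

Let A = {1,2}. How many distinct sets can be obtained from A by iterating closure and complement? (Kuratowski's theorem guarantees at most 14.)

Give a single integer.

X∖A={3}, int(X∖A)={3}, hence cl(A)={1,2}
Orbit (k=closure, c=complement):
  1. A     = {1,2}
  2. cA    = {3}
  3. kcA   = {1,3}
  4. ckcA  = {2}
(closed under both — stop)

4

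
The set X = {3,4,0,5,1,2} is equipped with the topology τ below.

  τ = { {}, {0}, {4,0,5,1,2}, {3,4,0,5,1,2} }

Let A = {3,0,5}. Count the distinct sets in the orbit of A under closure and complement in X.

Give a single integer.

6

cl via duality: int({4,1,2}) = {}, so X∖{} = {3,4,0,5,1,2}
Write k for closure, c for complement:
  1. A     = {3,0,5}
  2. kA    = {3,4,0,5,1,2}
  3. cA    = {4,1,2}
  4. ckA   = {}
  5. kcA   = {3,4,5,1,2}
  6. ckcA  = {0}
applying k or c yields no new set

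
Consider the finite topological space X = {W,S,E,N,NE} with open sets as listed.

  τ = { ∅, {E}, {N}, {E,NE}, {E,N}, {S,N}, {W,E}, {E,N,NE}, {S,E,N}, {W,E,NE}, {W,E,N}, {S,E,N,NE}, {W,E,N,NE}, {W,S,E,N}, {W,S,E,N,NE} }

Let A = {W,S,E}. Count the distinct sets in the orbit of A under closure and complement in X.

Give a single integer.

8

closure: X∖int(X∖A) = X∖{N} = {W,S,E,NE}
Let k=closure and c=complement:
  1. A     = {W,S,E}
  2. kA    = {W,S,E,NE}
  3. cA    = {N,NE}
  4. ckA   = {N}
  5. kcA   = {S,N,NE}
  6. kckA  = {S,N}
  7. ckcA  = {W,E}
  8. ckckA = {W,E,NE}
— saturated at 8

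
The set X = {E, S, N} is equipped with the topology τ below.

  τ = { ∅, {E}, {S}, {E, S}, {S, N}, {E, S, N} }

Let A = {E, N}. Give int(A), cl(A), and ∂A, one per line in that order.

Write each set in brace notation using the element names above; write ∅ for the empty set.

int(A) = {E}
cl(A)  = {E, N}
∂A     = {N}

U open, U⊆A: ∅, {E}. int(A) = ⋃ = {E}
X∖A={S}, int(X∖A)={S}, hence cl(A)={E, N}
∂A: remove int from cl → {N}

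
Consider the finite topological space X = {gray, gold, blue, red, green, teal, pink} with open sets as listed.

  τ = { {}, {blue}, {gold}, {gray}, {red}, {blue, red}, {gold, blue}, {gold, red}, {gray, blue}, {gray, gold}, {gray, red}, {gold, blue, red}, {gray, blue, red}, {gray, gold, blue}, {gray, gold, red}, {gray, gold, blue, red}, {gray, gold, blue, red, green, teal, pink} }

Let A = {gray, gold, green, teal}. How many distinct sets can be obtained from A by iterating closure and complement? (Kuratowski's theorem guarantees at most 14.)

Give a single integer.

6

X∖A={blue, red, pink}, int(X∖A)={blue, red}, hence cl(A)={gray, gold, green, teal, pink}
Orbit (k=closure, c=complement):
  1. A     = {gray, gold, green, teal}
  2. kA    = {gray, gold, green, teal, pink}
  3. cA    = {blue, red, pink}
  4. ckA   = {blue, red}
  5. kcA   = {blue, red, green, teal, pink}
  6. ckcA  = {gray, gold}
(closed under both — stop)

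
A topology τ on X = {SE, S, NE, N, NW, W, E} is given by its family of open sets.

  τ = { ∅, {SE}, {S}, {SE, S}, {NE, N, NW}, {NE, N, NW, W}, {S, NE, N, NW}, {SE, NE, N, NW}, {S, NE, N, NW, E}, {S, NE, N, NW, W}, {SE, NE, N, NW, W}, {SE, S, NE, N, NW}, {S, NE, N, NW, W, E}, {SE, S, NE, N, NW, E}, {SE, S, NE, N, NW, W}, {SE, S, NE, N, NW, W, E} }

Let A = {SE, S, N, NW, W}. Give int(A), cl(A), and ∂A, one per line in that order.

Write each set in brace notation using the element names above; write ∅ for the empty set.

int(A) = {SE, S}
cl(A)  = {SE, S, NE, N, NW, W, E}
∂A     = {NE, N, NW, W, E}

U open, U⊆A: ∅, {S}, {SE}, {SE, S}. int(A) = ⋃ = {SE, S}
X∖A={NE, E}, int(X∖A)=∅, hence cl(A)={SE, S, NE, N, NW, W, E}
∂A: remove int from cl → {NE, N, NW, W, E}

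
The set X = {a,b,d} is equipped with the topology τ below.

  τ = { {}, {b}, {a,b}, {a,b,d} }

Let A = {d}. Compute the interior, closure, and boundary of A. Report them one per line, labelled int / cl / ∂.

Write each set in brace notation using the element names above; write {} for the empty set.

int(A) = {}
cl(A)  = {d}
∂A     = {d}

open subsets of A: {}; so int(A) = {}
closure: X∖int(X∖A) = X∖{a,b} = {d}
∂A = {d} minus {} = {d}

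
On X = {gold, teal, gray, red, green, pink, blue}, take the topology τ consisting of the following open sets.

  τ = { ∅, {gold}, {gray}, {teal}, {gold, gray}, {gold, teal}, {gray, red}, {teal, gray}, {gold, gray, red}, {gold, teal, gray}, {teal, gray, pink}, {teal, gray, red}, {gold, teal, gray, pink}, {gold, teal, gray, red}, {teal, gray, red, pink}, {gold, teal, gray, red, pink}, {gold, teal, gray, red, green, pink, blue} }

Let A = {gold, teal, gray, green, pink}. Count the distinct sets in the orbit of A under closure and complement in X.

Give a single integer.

complement {red, blue}; its interior ∅; cl(A) = X∖∅ = {gold, teal, gray, red, green, pink, blue}
With k = closure, c = complement:
  1. A     = {gold, teal, gray, green, pink}
  2. kA    = {gold, teal, gray, red, green, pink, blue}
  3. cA    = {red, blue}
  4. ckA   = ∅
  5. kcA   = {red, green, blue}
  6. ckcA  = {gold, teal, gray, pink}
k, c of each give nothing new

6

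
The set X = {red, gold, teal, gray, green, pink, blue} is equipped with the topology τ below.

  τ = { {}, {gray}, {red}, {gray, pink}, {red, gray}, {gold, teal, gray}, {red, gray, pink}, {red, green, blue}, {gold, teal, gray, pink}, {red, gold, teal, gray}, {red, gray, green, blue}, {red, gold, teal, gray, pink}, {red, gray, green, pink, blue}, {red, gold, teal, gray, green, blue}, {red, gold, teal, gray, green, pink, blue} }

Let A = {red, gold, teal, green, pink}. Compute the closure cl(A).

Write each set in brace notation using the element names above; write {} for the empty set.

{red, gold, teal, green, pink, blue}

X∖A={gray, blue}, int(X∖A)={gray}, hence cl(A)={red, gold, teal, green, pink, blue}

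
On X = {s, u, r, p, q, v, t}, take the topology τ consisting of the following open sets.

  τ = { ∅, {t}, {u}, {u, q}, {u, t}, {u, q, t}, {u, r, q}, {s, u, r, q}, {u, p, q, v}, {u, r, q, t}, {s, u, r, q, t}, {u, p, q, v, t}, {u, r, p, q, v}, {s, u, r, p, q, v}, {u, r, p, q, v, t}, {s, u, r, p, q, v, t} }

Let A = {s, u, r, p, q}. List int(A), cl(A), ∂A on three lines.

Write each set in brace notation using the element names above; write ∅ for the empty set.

interior: largest open inside A is {s, u, r, q} (from ∅, {u}, {u, q}, {u, r, q}, {s, u, r, q})
cl via duality: int({v, t}) = {t}, so X∖{t} = {s, u, r, p, q, v}
cl∖int = {p, v}

int(A) = {s, u, r, q}
cl(A)  = {s, u, r, p, q, v}
∂A     = {p, v}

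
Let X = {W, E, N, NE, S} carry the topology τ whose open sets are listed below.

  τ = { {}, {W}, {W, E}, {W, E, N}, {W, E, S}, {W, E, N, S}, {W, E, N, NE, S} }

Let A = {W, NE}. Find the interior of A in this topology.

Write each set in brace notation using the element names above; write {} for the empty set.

open subsets of A: {}, {W}; so int(A) = {W}

{W}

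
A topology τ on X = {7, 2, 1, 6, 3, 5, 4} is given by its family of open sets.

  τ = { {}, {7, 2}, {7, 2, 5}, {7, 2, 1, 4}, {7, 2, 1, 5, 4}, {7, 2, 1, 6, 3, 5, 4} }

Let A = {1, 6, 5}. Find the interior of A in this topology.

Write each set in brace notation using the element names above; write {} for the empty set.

{}

U open, U⊆A: {}. int(A) = ⋃ = {}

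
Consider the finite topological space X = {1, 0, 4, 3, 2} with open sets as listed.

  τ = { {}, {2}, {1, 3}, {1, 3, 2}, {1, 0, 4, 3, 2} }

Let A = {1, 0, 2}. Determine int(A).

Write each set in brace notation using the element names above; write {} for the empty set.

{2}

opens ⊆ A: {}, {2}; union → int = {2}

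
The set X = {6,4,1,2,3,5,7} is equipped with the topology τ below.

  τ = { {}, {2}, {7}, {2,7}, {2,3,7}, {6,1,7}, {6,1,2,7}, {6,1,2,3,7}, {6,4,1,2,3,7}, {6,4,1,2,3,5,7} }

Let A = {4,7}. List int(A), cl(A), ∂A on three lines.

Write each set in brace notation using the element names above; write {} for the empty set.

int(A) = {7}
cl(A)  = {6,4,1,3,5,7}
∂A     = {6,4,1,3,5}

open subsets of A: {}, {7}; so int(A) = {7}
closure: X∖int(X∖A) = X∖{2} = {6,4,1,3,5,7}
∂A = {6,4,1,3,5,7} minus {7} = {6,4,1,3,5}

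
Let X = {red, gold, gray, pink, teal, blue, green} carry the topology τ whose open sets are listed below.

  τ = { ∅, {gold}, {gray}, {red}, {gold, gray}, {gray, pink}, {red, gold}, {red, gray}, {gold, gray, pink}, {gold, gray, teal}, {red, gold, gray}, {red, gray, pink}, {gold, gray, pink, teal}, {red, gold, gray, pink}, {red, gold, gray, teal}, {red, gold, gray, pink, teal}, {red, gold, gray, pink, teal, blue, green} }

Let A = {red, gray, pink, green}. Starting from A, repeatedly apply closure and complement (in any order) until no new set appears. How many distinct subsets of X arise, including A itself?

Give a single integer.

6

X∖A={gold, teal, blue}, int(X∖A)={gold}, hence cl(A)={red, gray, pink, teal, blue, green}
Orbit (k=closure, c=complement):
  1. A     = {red, gray, pink, green}
  2. kA    = {red, gray, pink, teal, blue, green}
  3. cA    = {gold, teal, blue}
  4. ckA   = {gold}
  5. kcA   = {gold, teal, blue, green}
  6. ckcA  = {red, gray, pink}
(closed under both — stop)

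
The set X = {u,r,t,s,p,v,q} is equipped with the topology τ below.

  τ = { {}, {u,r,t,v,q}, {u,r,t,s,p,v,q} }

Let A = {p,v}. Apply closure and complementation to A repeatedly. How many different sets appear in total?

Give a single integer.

4

cl via duality: int({u,r,t,s,q}) = {}, so X∖{} = {u,r,t,s,p,v,q}
Write k for closure, c for complement:
  1. A     = {p,v}
  2. kA    = {u,r,t,s,p,v,q}
  3. cA    = {u,r,t,s,q}
  4. ckA   = {}
applying k or c yields no new set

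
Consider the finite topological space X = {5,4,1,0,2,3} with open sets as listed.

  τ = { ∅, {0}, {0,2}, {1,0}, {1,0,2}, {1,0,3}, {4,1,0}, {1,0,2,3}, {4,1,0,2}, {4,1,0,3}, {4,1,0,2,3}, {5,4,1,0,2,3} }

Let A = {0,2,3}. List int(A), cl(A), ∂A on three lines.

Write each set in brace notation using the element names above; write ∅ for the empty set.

open subsets of A: ∅, {0}, {0,2}; so int(A) = {0,2}
closure: X∖int(X∖A) = X∖∅ = {5,4,1,0,2,3}
∂A = {5,4,1,0,2,3} minus {0,2} = {5,4,1,3}

int(A) = {0,2}
cl(A)  = {5,4,1,0,2,3}
∂A     = {5,4,1,3}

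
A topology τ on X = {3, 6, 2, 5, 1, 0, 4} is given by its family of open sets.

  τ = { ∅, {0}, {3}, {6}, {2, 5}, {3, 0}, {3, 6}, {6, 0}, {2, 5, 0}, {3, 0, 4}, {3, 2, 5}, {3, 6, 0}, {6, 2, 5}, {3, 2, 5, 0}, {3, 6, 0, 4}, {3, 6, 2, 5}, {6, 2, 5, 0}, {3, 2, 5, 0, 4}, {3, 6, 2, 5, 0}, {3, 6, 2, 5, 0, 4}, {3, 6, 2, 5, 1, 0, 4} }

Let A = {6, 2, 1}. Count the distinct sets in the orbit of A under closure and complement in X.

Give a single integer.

10

X∖A={3, 5, 0, 4}, int(X∖A)={3, 0, 4}, hence cl(A)={6, 2, 5, 1}
Orbit (k=closure, c=complement):
  1. A     = {6, 2, 1}
  2. kA    = {6, 2, 5, 1}
  3. cA    = {3, 5, 0, 4}
  4. ckA   = {3, 0, 4}
  5. kcA   = {3, 2, 5, 1, 0, 4}
  6. kckA  = {3, 1, 0, 4}
  7. ckcA  = {6}
  8. ckckA = {6, 2, 5}
  9. kckcA = {6, 1}
  10. ckckcA = {3, 2, 5, 0, 4}
(closed under both — stop)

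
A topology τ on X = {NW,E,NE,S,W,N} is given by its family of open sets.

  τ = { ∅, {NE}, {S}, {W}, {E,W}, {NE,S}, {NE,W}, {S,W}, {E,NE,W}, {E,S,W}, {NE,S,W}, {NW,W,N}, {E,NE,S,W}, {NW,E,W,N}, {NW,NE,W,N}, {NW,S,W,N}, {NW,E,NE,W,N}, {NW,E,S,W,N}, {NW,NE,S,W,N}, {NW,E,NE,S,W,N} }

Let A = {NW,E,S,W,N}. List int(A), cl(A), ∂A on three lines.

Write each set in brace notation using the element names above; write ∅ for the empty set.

int(A) = {NW,E,S,W,N}
cl(A)  = {NW,E,S,W,N}
∂A     = ∅

open subsets of A: ∅, {S}, {W}, {E,W}, {S,W}, {NW,W,N}, {E,S,W}, {NW,E,W,N}, {NW,S,W,N}, {NW,E,S,W,N}; so int(A) = {NW,E,S,W,N}
closure: X∖int(X∖A) = X∖{NE} = {NW,E,S,W,N}
∂A = {NW,E,S,W,N} minus {NW,E,S,W,N} = ∅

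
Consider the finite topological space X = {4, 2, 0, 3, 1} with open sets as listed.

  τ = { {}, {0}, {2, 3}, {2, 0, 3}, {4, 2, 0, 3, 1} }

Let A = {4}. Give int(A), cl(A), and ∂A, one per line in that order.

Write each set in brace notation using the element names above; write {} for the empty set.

int(A) = {}
cl(A)  = {4, 1}
∂A     = {4, 1}

open subsets of A: {}; so int(A) = {}
closure: X∖int(X∖A) = X∖{2, 0, 3} = {4, 1}
∂A = {4, 1} minus {} = {4, 1}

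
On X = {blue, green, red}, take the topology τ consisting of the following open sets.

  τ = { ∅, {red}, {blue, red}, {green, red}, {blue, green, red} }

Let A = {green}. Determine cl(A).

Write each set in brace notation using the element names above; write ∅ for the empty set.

cl via duality: int({blue, red}) = {blue, red}, so X∖{blue, red} = {green}

{green}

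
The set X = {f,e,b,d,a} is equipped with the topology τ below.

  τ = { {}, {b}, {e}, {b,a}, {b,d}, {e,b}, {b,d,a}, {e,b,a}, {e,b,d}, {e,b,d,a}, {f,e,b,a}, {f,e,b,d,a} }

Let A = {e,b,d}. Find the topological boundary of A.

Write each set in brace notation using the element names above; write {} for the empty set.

interior: largest open inside A is {e,b,d} (from {}, {e}, {b}, {e,b}, {b,d}, {e,b,d})
cl via duality: int({f,a}) = {}, so X∖{} = {f,e,b,d,a}
cl∖int = {f,a}

{f,a}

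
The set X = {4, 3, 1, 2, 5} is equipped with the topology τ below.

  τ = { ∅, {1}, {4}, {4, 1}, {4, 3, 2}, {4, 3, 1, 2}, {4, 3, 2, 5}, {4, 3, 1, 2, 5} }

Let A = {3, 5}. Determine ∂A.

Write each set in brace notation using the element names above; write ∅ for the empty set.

{3, 2, 5}

U open, U⊆A: ∅. int(A) = ⋃ = ∅
X∖A={4, 1, 2}, int(X∖A)={4, 1}, hence cl(A)={3, 2, 5}
∂A: remove int from cl → {3, 2, 5}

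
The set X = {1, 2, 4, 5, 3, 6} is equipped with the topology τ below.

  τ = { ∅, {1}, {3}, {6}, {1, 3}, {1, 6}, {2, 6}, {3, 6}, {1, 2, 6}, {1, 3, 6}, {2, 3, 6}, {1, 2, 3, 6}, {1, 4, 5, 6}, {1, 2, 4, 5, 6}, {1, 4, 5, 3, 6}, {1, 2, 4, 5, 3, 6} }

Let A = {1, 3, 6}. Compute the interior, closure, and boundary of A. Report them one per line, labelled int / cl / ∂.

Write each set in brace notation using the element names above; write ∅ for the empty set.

int(A) = {1, 3, 6}
cl(A)  = {1, 2, 4, 5, 3, 6}
∂A     = {2, 4, 5}

interior: largest open inside A is {1, 3, 6} (from ∅, {6}, {1}, {3}, {1, 6}, {1, 3}, {3, 6}, {1, 3, 6})
cl via duality: int({2, 4, 5}) = ∅, so X∖∅ = {1, 2, 4, 5, 3, 6}
cl∖int = {2, 4, 5}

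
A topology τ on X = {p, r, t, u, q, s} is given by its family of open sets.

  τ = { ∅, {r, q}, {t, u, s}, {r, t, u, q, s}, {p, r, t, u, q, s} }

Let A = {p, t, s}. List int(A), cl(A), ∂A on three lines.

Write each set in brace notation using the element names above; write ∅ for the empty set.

open subsets of A: ∅; so int(A) = ∅
closure: X∖int(X∖A) = X∖{r, q} = {p, t, u, s}
∂A = {p, t, u, s} minus ∅ = {p, t, u, s}

int(A) = ∅
cl(A)  = {p, t, u, s}
∂A     = {p, t, u, s}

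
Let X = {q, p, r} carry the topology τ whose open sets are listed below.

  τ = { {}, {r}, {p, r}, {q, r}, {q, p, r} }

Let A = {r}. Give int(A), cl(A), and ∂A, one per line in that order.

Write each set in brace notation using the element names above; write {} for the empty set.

int(A) = {r}
cl(A)  = {q, p, r}
∂A     = {q, p}

open subsets of A: {}, {r}; so int(A) = {r}
closure: X∖int(X∖A) = X∖{} = {q, p, r}
∂A = {q, p, r} minus {r} = {q, p}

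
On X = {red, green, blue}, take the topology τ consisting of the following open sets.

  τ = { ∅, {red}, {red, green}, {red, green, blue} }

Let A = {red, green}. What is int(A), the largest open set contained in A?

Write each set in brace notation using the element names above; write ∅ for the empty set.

{red, green}

opens ⊆ A: ∅, {red}, {red, green}; union → int = {red, green}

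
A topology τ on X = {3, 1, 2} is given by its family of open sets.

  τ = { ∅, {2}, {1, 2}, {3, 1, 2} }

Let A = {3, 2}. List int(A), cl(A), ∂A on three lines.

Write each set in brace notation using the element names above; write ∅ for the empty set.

int(A) = {2}
cl(A)  = {3, 1, 2}
∂A     = {3, 1}

open subsets of A: ∅, {2}; so int(A) = {2}
closure: X∖int(X∖A) = X∖∅ = {3, 1, 2}
∂A = {3, 1, 2} minus {2} = {3, 1}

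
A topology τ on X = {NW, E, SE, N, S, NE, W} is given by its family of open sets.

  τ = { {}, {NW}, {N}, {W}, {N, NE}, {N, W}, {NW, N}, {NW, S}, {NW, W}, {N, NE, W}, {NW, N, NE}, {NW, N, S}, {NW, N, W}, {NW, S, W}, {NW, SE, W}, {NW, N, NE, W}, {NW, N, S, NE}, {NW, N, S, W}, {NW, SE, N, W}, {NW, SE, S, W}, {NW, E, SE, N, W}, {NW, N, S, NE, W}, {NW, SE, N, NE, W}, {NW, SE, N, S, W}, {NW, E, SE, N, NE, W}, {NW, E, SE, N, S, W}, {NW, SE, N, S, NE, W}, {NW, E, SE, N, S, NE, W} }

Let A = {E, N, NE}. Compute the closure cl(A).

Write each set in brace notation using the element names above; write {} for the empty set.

complement {NW, SE, S, W}; its interior {NW, SE, S, W}; cl(A) = X∖{NW, SE, S, W} = {E, N, NE}

{E, N, NE}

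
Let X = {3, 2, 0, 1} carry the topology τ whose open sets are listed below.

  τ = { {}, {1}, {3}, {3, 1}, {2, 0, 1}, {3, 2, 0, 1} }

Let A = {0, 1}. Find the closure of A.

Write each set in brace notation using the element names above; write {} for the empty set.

{2, 0, 1}

complement {3, 2}; its interior {3}; cl(A) = X∖{3} = {2, 0, 1}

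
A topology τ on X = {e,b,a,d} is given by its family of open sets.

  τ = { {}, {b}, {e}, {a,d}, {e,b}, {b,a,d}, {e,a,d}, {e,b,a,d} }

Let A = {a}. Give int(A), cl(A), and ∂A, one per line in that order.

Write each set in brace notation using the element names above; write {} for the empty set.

int(A) = {}
cl(A)  = {a,d}
∂A     = {a,d}

U open, U⊆A: {}. int(A) = ⋃ = {}
X∖A={e,b,d}, int(X∖A)={e,b}, hence cl(A)={a,d}
∂A: remove int from cl → {a,d}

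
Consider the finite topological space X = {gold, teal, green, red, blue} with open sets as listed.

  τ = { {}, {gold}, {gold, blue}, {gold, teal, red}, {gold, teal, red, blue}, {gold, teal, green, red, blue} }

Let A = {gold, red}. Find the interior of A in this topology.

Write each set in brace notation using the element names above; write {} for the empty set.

{gold}

interior: largest open inside A is {gold} (from {}, {gold})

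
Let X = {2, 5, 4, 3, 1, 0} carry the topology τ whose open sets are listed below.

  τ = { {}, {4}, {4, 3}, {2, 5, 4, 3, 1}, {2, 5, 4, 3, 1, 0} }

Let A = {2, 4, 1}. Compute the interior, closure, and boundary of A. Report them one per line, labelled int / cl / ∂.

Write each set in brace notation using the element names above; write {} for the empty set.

U open, U⊆A: {}, {4}. int(A) = ⋃ = {4}
X∖A={5, 3, 0}, int(X∖A)={}, hence cl(A)={2, 5, 4, 3, 1, 0}
∂A: remove int from cl → {2, 5, 3, 1, 0}

int(A) = {4}
cl(A)  = {2, 5, 4, 3, 1, 0}
∂A     = {2, 5, 3, 1, 0}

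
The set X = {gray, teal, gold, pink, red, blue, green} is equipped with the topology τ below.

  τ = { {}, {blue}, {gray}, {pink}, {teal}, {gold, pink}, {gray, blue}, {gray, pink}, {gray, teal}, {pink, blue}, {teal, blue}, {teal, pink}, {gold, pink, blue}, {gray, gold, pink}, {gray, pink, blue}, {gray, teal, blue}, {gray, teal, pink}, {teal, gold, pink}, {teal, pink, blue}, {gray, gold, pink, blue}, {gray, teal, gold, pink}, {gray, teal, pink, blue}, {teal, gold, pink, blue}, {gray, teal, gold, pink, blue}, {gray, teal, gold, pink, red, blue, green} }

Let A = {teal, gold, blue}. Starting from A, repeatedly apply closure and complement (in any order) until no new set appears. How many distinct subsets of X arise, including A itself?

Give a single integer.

closure: X∖int(X∖A) = X∖{gray, pink} = {teal, gold, red, blue, green}
Let k=closure and c=complement:
  1. A     = {teal, gold, blue}
  2. kA    = {teal, gold, red, blue, green}
  3. cA    = {gray, pink, red, green}
  4. ckA   = {gray, pink}
  5. kcA   = {gray, gold, pink, red, green}
  6. ckcA  = {teal, blue}
  7. kckcA = {teal, red, blue, green}
  8. ckckcA = {gray, gold, pink}
— saturated at 8

8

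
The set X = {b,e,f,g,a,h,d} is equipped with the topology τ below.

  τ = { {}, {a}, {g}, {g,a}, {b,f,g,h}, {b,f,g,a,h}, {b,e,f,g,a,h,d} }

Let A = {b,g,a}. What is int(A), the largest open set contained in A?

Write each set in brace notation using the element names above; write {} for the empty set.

{g,a}

opens ⊆ A: {}, {g}, {a}, {g,a}; union → int = {g,a}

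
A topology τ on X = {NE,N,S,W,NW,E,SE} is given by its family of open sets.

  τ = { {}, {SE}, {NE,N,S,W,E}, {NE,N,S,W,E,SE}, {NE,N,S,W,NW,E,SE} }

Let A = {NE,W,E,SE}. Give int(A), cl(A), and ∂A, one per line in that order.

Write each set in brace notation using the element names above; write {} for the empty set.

open subsets of A: {}, {SE}; so int(A) = {SE}
closure: X∖int(X∖A) = X∖{} = {NE,N,S,W,NW,E,SE}
∂A = {NE,N,S,W,NW,E,SE} minus {SE} = {NE,N,S,W,NW,E}

int(A) = {SE}
cl(A)  = {NE,N,S,W,NW,E,SE}
∂A     = {NE,N,S,W,NW,E}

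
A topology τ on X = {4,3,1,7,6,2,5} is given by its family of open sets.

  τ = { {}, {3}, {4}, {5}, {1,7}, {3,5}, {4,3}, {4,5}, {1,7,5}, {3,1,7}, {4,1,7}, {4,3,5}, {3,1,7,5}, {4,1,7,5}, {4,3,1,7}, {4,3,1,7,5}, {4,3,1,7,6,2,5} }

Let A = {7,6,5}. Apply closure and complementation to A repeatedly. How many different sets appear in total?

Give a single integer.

10

complement {4,3,1,2}; its interior {4,3}; cl(A) = X∖{4,3} = {1,7,6,2,5}
With k = closure, c = complement:
  1. A     = {7,6,5}
  2. kA    = {1,7,6,2,5}
  3. cA    = {4,3,1,2}
  4. ckA   = {4,3}
  5. kcA   = {4,3,1,7,6,2}
  6. kckA  = {4,3,6,2}
  7. ckcA  = {5}
  8. ckckA = {1,7,5}
  9. kckcA = {6,2,5}
  10. ckckcA = {4,3,1,7}
k, c of each give nothing new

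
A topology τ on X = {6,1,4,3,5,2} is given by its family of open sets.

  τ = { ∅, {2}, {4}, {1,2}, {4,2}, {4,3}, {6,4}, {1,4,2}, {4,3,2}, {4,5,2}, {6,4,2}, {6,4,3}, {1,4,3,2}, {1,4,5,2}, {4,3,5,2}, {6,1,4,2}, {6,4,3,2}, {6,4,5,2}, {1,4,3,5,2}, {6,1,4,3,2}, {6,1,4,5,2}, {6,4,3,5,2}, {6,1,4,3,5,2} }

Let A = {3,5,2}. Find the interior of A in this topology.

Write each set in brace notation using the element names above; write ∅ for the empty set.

opens ⊆ A: ∅, {2}; union → int = {2}

{2}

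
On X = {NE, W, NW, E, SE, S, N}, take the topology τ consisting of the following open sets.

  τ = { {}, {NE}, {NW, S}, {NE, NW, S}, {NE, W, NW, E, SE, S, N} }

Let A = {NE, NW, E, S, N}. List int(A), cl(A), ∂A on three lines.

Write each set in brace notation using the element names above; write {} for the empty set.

int(A) = {NE, NW, S}
cl(A)  = {NE, W, NW, E, SE, S, N}
∂A     = {W, E, SE, N}

open subsets of A: {}, {NE}, {NW, S}, {NE, NW, S}; so int(A) = {NE, NW, S}
closure: X∖int(X∖A) = X∖{} = {NE, W, NW, E, SE, S, N}
∂A = {NE, W, NW, E, SE, S, N} minus {NE, NW, S} = {W, E, SE, N}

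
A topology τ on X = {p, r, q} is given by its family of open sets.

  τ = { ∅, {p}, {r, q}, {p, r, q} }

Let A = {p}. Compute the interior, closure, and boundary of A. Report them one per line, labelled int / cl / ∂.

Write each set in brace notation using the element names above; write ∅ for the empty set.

U open, U⊆A: ∅, {p}. int(A) = ⋃ = {p}
X∖A={r, q}, int(X∖A)={r, q}, hence cl(A)={p}
∂A: remove int from cl → ∅

int(A) = {p}
cl(A)  = {p}
∂A     = ∅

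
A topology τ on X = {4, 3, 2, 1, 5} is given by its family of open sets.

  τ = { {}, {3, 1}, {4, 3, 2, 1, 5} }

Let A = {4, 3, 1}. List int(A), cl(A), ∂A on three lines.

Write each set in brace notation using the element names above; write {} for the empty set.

int(A) = {3, 1}
cl(A)  = {4, 3, 2, 1, 5}
∂A     = {4, 2, 5}

U open, U⊆A: {}, {3, 1}. int(A) = ⋃ = {3, 1}
X∖A={2, 5}, int(X∖A)={}, hence cl(A)={4, 3, 2, 1, 5}
∂A: remove int from cl → {4, 2, 5}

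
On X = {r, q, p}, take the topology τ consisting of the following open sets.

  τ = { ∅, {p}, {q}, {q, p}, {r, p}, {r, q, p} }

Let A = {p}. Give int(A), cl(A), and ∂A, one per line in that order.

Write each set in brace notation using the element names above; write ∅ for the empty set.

int(A) = {p}
cl(A)  = {r, p}
∂A     = {r}

open subsets of A: ∅, {p}; so int(A) = {p}
closure: X∖int(X∖A) = X∖{q} = {r, p}
∂A = {r, p} minus {p} = {r}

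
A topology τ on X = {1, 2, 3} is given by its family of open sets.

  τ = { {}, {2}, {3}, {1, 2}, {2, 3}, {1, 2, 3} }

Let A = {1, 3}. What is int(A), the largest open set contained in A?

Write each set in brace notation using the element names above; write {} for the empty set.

U open, U⊆A: {}, {3}. int(A) = ⋃ = {3}

{3}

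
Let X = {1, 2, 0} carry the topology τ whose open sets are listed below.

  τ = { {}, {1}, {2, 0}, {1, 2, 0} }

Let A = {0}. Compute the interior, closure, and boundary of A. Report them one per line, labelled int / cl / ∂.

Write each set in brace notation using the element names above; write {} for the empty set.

int(A) = {}
cl(A)  = {2, 0}
∂A     = {2, 0}

U open, U⊆A: {}. int(A) = ⋃ = {}
X∖A={1, 2}, int(X∖A)={1}, hence cl(A)={2, 0}
∂A: remove int from cl → {2, 0}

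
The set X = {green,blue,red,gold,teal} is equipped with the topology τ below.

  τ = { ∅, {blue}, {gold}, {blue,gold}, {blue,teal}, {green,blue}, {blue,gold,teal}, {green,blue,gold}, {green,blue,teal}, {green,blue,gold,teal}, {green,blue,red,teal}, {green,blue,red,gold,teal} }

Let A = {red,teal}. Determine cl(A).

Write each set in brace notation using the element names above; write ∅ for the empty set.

complement {green,blue,gold}; its interior {green,blue,gold}; cl(A) = X∖{green,blue,gold} = {red,teal}

{red,teal}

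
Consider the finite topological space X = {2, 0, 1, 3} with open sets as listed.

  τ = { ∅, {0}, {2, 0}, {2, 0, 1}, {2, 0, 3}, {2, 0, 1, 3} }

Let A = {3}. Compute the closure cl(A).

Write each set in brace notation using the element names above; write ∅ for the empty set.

{3}

cl via duality: int({2, 0, 1}) = {2, 0, 1}, so X∖{2, 0, 1} = {3}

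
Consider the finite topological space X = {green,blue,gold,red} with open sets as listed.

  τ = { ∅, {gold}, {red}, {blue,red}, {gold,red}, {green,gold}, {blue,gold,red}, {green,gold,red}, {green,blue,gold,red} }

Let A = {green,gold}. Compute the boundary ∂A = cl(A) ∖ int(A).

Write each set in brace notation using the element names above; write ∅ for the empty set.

open subsets of A: ∅, {gold}, {green,gold}; so int(A) = {green,gold}
closure: X∖int(X∖A) = X∖{blue,red} = {green,gold}
∂A = {green,gold} minus {green,gold} = ∅

∅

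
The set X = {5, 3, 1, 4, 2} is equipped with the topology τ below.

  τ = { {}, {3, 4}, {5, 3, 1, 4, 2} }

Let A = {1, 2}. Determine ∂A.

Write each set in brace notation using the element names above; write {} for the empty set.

{5, 1, 2}

interior: largest open inside A is {} (from {})
cl via duality: int({5, 3, 4}) = {3, 4}, so X∖{3, 4} = {5, 1, 2}
cl∖int = {5, 1, 2}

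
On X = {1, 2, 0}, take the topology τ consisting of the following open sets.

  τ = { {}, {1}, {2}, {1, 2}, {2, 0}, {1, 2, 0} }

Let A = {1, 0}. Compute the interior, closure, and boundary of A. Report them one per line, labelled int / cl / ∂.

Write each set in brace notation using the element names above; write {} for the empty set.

open subsets of A: {}, {1}; so int(A) = {1}
closure: X∖int(X∖A) = X∖{2} = {1, 0}
∂A = {1, 0} minus {1} = {0}

int(A) = {1}
cl(A)  = {1, 0}
∂A     = {0}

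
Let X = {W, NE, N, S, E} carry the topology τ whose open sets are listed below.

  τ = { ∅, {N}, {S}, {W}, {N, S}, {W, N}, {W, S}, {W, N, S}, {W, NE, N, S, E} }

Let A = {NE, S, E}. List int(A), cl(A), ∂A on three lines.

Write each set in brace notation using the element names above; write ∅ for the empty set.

opens ⊆ A: ∅, {S}; union → int = {S}
complement {W, N}; its interior {W, N}; cl(A) = X∖{W, N} = {NE, S, E}
boundary = {NE, S, E} ∖ {S} = {NE, E}

int(A) = {S}
cl(A)  = {NE, S, E}
∂A     = {NE, E}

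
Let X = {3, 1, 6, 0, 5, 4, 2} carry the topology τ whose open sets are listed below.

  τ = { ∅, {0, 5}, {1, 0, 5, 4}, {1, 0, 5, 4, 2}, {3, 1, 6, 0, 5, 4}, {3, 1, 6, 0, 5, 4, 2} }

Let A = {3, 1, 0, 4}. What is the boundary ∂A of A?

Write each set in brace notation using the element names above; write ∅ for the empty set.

interior: largest open inside A is ∅ (from ∅)
cl via duality: int({6, 5, 2}) = ∅, so X∖∅ = {3, 1, 6, 0, 5, 4, 2}
cl∖int = {3, 1, 6, 0, 5, 4, 2}

{3, 1, 6, 0, 5, 4, 2}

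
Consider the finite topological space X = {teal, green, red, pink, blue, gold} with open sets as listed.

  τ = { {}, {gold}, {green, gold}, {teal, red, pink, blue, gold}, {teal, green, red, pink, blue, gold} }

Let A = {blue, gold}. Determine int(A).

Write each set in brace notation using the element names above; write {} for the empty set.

{gold}

U open, U⊆A: {}, {gold}. int(A) = ⋃ = {gold}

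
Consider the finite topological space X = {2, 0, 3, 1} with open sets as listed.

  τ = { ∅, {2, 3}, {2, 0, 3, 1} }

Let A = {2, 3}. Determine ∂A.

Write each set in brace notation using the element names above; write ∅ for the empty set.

{0, 1}

open subsets of A: ∅, {2, 3}; so int(A) = {2, 3}
closure: X∖int(X∖A) = X∖∅ = {2, 0, 3, 1}
∂A = {2, 0, 3, 1} minus {2, 3} = {0, 1}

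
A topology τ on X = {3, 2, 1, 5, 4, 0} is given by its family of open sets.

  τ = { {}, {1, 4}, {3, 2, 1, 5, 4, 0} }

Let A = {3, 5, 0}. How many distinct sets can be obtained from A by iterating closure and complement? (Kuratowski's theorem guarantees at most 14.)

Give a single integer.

complement {2, 1, 4}; its interior {1, 4}; cl(A) = X∖{1, 4} = {3, 2, 5, 0}
With k = closure, c = complement:
  1. A     = {3, 5, 0}
  2. kA    = {3, 2, 5, 0}
  3. cA    = {2, 1, 4}
  4. ckA   = {1, 4}
  5. kcA   = {3, 2, 1, 5, 4, 0}
  6. ckcA  = {}
k, c of each give nothing new

6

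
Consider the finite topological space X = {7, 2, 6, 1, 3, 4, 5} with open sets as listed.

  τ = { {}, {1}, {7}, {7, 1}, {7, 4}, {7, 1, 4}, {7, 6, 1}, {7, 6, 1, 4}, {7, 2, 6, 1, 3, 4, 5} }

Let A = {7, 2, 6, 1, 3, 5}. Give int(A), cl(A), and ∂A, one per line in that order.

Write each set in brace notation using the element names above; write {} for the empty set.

interior: largest open inside A is {7, 6, 1} (from {}, {7}, {1}, {7, 1}, {7, 6, 1})
cl via duality: int({4}) = {}, so X∖{} = {7, 2, 6, 1, 3, 4, 5}
cl∖int = {2, 3, 4, 5}

int(A) = {7, 6, 1}
cl(A)  = {7, 2, 6, 1, 3, 4, 5}
∂A     = {2, 3, 4, 5}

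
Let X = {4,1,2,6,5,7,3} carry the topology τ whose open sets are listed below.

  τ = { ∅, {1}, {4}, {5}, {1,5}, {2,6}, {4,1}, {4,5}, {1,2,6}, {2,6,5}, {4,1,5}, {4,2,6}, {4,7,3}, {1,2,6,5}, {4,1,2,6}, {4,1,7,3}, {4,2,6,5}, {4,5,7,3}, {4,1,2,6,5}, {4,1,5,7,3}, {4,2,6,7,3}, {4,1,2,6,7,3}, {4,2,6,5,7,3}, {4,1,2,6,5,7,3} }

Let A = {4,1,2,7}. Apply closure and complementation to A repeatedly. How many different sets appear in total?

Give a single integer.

8

cl via duality: int({6,5,3}) = {5}, so X∖{5} = {4,1,2,6,7,3}
Write k for closure, c for complement:
  1. A     = {4,1,2,7}
  2. kA    = {4,1,2,6,7,3}
  3. cA    = {6,5,3}
  4. ckA   = {5}
  5. kcA   = {2,6,5,7,3}
  6. ckcA  = {4,1}
  7. kckcA = {4,1,7,3}
  8. ckckcA = {2,6,5}
applying k or c yields no new set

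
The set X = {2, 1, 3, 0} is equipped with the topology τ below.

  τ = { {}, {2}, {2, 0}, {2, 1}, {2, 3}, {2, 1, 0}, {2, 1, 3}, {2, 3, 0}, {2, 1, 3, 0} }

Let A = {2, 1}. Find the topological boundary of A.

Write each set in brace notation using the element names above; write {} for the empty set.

{3, 0}

open subsets of A: {}, {2}, {2, 1}; so int(A) = {2, 1}
closure: X∖int(X∖A) = X∖{} = {2, 1, 3, 0}
∂A = {2, 1, 3, 0} minus {2, 1} = {3, 0}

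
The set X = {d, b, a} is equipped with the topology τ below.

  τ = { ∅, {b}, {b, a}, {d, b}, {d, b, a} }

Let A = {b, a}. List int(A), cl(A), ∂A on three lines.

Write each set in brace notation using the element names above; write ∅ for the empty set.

int(A) = {b, a}
cl(A)  = {d, b, a}
∂A     = {d}

U open, U⊆A: ∅, {b}, {b, a}. int(A) = ⋃ = {b, a}
X∖A={d}, int(X∖A)=∅, hence cl(A)={d, b, a}
∂A: remove int from cl → {d}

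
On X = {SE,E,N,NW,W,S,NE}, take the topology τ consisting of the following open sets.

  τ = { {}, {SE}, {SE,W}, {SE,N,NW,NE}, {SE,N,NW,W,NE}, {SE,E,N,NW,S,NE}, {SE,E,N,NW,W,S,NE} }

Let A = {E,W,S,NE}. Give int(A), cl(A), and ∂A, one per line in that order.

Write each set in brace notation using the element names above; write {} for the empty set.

open subsets of A: {}; so int(A) = {}
closure: X∖int(X∖A) = X∖{SE} = {E,N,NW,W,S,NE}
∂A = {E,N,NW,W,S,NE} minus {} = {E,N,NW,W,S,NE}

int(A) = {}
cl(A)  = {E,N,NW,W,S,NE}
∂A     = {E,N,NW,W,S,NE}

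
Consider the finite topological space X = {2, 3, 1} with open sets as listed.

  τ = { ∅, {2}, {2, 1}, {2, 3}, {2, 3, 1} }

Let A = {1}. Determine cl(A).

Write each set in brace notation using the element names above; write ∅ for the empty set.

{1}

cl via duality: int({2, 3}) = {2, 3}, so X∖{2, 3} = {1}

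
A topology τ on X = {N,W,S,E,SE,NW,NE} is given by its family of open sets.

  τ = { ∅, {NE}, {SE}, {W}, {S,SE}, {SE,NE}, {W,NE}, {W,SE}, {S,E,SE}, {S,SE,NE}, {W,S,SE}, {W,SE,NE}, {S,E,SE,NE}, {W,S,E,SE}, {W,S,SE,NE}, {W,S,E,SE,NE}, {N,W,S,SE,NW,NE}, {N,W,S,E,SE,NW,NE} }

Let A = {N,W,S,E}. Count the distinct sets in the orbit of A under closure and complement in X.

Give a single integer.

8

closure: X∖int(X∖A) = X∖{SE,NE} = {N,W,S,E,NW}
Let k=closure and c=complement:
  1. A     = {N,W,S,E}
  2. kA    = {N,W,S,E,NW}
  3. cA    = {SE,NW,NE}
  4. ckA   = {SE,NE}
  5. kcA   = {N,S,E,SE,NW,NE}
  6. ckcA  = {W}
  7. kckcA = {N,W,NW}
  8. ckckcA = {S,E,SE,NE}
— saturated at 8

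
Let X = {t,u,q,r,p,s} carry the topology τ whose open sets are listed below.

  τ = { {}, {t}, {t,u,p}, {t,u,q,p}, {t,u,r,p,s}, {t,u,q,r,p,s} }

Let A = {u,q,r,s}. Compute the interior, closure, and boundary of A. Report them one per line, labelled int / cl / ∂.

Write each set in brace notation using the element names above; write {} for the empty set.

U open, U⊆A: {}. int(A) = ⋃ = {}
X∖A={t,p}, int(X∖A)={t}, hence cl(A)={u,q,r,p,s}
∂A: remove int from cl → {u,q,r,p,s}

int(A) = {}
cl(A)  = {u,q,r,p,s}
∂A     = {u,q,r,p,s}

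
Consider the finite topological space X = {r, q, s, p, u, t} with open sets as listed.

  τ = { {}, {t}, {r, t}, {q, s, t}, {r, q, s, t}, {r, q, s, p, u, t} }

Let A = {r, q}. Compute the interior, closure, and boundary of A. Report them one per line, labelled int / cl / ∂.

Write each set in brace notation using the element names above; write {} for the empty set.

int(A) = {}
cl(A)  = {r, q, s, p, u}
∂A     = {r, q, s, p, u}

opens ⊆ A: {}; union → int = {}
complement {s, p, u, t}; its interior {t}; cl(A) = X∖{t} = {r, q, s, p, u}
boundary = {r, q, s, p, u} ∖ {} = {r, q, s, p, u}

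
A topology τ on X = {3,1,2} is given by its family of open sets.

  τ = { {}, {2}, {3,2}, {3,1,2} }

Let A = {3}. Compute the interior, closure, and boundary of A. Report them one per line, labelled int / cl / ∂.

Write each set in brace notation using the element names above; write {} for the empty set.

int(A) = {}
cl(A)  = {3,1}
∂A     = {3,1}

opens ⊆ A: {}; union → int = {}
complement {1,2}; its interior {2}; cl(A) = X∖{2} = {3,1}
boundary = {3,1} ∖ {} = {3,1}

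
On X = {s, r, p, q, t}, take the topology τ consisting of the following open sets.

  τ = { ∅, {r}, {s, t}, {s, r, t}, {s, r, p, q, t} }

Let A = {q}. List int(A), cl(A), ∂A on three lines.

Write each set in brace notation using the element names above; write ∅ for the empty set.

U open, U⊆A: ∅. int(A) = ⋃ = ∅
X∖A={s, r, p, t}, int(X∖A)={s, r, t}, hence cl(A)={p, q}
∂A: remove int from cl → {p, q}

int(A) = ∅
cl(A)  = {p, q}
∂A     = {p, q}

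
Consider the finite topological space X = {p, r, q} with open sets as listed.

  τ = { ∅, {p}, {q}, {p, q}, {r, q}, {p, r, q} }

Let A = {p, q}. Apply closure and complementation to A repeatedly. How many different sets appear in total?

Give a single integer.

X∖A={r}, int(X∖A)=∅, hence cl(A)={p, r, q}
Orbit (k=closure, c=complement):
  1. A     = {p, q}
  2. kA    = {p, r, q}
  3. cA    = {r}
  4. ckA   = ∅
(closed under both — stop)

4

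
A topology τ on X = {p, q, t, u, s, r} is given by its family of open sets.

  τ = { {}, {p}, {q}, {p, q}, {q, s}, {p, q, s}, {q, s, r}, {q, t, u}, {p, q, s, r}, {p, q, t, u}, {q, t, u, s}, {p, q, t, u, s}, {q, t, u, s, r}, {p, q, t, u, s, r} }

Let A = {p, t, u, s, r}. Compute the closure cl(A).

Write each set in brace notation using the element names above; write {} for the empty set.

X∖A={q}, int(X∖A)={q}, hence cl(A)={p, t, u, s, r}

{p, t, u, s, r}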